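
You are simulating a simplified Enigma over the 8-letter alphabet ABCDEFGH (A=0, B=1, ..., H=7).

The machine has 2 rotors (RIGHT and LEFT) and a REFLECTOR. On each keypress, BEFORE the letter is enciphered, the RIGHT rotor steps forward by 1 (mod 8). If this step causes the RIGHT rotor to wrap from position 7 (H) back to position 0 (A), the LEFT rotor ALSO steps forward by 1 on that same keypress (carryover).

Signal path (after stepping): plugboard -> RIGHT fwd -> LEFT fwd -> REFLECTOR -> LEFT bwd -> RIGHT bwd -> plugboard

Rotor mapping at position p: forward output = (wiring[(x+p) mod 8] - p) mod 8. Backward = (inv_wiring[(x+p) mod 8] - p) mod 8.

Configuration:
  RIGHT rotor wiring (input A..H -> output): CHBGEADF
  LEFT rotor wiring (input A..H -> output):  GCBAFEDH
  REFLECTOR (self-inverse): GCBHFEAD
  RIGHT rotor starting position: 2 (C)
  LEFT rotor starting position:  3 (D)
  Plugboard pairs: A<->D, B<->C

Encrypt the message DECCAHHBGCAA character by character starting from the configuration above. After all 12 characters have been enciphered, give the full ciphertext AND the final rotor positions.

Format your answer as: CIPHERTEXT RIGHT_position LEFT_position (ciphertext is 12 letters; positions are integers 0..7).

Answer: FGAEGBBFADGD 6 4

Derivation:
Char 1 ('D'): step: R->3, L=3; D->plug->A->R->D->L->A->refl->G->L'->H->R'->F->plug->F
Char 2 ('E'): step: R->4, L=3; E->plug->E->R->G->L->H->refl->D->L'->F->R'->G->plug->G
Char 3 ('C'): step: R->5, L=3; C->plug->B->R->G->L->H->refl->D->L'->F->R'->D->plug->A
Char 4 ('C'): step: R->6, L=3; C->plug->B->R->H->L->G->refl->A->L'->D->R'->E->plug->E
Char 5 ('A'): step: R->7, L=3; A->plug->D->R->C->L->B->refl->C->L'->B->R'->G->plug->G
Char 6 ('H'): step: R->0, L->4 (L advanced); H->plug->H->R->F->L->G->refl->A->L'->B->R'->C->plug->B
Char 7 ('H'): step: R->1, L=4; H->plug->H->R->B->L->A->refl->G->L'->F->R'->C->plug->B
Char 8 ('B'): step: R->2, L=4; B->plug->C->R->C->L->H->refl->D->L'->D->R'->F->plug->F
Char 9 ('G'): step: R->3, L=4; G->plug->G->R->E->L->C->refl->B->L'->A->R'->D->plug->A
Char 10 ('C'): step: R->4, L=4; C->plug->B->R->E->L->C->refl->B->L'->A->R'->A->plug->D
Char 11 ('A'): step: R->5, L=4; A->plug->D->R->F->L->G->refl->A->L'->B->R'->G->plug->G
Char 12 ('A'): step: R->6, L=4; A->plug->D->R->B->L->A->refl->G->L'->F->R'->A->plug->D
Final: ciphertext=FGAEGBBFADGD, RIGHT=6, LEFT=4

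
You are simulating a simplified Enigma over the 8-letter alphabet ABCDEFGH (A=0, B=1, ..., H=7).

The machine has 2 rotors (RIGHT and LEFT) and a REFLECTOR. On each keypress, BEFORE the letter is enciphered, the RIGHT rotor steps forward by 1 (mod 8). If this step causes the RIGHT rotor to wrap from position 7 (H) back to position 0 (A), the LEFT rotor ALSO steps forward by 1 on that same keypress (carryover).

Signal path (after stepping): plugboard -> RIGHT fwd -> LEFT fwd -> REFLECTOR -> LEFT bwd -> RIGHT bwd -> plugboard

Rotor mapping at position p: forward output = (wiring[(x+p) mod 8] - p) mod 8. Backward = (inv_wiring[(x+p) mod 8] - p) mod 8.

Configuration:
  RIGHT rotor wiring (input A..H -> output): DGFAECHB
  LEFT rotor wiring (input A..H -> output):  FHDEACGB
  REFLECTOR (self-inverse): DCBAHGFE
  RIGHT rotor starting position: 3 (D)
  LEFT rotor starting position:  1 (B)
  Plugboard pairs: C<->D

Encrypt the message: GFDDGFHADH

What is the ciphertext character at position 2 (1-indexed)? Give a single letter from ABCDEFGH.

Char 1 ('G'): step: R->4, L=1; G->plug->G->R->B->L->C->refl->B->L'->E->R'->H->plug->H
Char 2 ('F'): step: R->5, L=1; F->plug->F->R->A->L->G->refl->F->L'->F->R'->A->plug->A

A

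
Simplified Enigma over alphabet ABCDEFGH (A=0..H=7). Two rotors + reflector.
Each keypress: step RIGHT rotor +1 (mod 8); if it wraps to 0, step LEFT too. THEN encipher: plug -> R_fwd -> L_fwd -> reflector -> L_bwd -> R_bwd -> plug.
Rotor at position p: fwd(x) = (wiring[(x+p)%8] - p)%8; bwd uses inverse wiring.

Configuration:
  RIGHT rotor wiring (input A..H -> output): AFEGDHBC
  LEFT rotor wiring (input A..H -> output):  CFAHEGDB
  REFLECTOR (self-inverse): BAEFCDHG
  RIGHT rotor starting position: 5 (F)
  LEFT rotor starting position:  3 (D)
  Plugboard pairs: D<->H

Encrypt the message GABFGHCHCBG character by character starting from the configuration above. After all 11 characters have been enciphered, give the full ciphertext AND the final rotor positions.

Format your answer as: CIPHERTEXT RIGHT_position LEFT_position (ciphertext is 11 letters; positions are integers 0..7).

Answer: BBACCDGFBCF 0 5

Derivation:
Char 1 ('G'): step: R->6, L=3; G->plug->G->R->F->L->H->refl->G->L'->E->R'->B->plug->B
Char 2 ('A'): step: R->7, L=3; A->plug->A->R->D->L->A->refl->B->L'->B->R'->B->plug->B
Char 3 ('B'): step: R->0, L->4 (L advanced); B->plug->B->R->F->L->B->refl->A->L'->A->R'->A->plug->A
Char 4 ('F'): step: R->1, L=4; F->plug->F->R->A->L->A->refl->B->L'->F->R'->C->plug->C
Char 5 ('G'): step: R->2, L=4; G->plug->G->R->G->L->E->refl->C->L'->B->R'->C->plug->C
Char 6 ('H'): step: R->3, L=4; H->plug->D->R->G->L->E->refl->C->L'->B->R'->H->plug->D
Char 7 ('C'): step: R->4, L=4; C->plug->C->R->F->L->B->refl->A->L'->A->R'->G->plug->G
Char 8 ('H'): step: R->5, L=4; H->plug->D->R->D->L->F->refl->D->L'->H->R'->F->plug->F
Char 9 ('C'): step: R->6, L=4; C->plug->C->R->C->L->H->refl->G->L'->E->R'->B->plug->B
Char 10 ('B'): step: R->7, L=4; B->plug->B->R->B->L->C->refl->E->L'->G->R'->C->plug->C
Char 11 ('G'): step: R->0, L->5 (L advanced); G->plug->G->R->B->L->G->refl->H->L'->H->R'->F->plug->F
Final: ciphertext=BBACCDGFBCF, RIGHT=0, LEFT=5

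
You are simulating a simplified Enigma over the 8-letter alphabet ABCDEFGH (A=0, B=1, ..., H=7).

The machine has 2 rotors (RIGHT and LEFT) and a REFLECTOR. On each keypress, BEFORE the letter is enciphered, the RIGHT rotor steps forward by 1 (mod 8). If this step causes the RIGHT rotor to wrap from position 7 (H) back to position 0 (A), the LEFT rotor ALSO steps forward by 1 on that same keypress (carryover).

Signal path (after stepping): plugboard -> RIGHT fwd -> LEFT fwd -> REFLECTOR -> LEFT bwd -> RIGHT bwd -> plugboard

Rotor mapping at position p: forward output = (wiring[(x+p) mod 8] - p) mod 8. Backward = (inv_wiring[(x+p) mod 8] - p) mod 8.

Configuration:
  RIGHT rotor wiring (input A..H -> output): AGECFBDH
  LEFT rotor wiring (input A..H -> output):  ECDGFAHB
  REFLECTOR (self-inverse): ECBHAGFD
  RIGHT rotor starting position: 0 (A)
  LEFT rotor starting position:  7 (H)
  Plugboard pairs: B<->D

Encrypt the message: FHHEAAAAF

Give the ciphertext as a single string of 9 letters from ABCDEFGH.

Char 1 ('F'): step: R->1, L=7; F->plug->F->R->C->L->D->refl->H->L'->E->R'->D->plug->B
Char 2 ('H'): step: R->2, L=7; H->plug->H->R->E->L->H->refl->D->L'->C->R'->A->plug->A
Char 3 ('H'): step: R->3, L=7; H->plug->H->R->B->L->F->refl->G->L'->F->R'->F->plug->F
Char 4 ('E'): step: R->4, L=7; E->plug->E->R->E->L->H->refl->D->L'->C->R'->F->plug->F
Char 5 ('A'): step: R->5, L=7; A->plug->A->R->E->L->H->refl->D->L'->C->R'->C->plug->C
Char 6 ('A'): step: R->6, L=7; A->plug->A->R->F->L->G->refl->F->L'->B->R'->B->plug->D
Char 7 ('A'): step: R->7, L=7; A->plug->A->R->A->L->C->refl->B->L'->G->R'->F->plug->F
Char 8 ('A'): step: R->0, L->0 (L advanced); A->plug->A->R->A->L->E->refl->A->L'->F->R'->E->plug->E
Char 9 ('F'): step: R->1, L=0; F->plug->F->R->C->L->D->refl->H->L'->G->R'->G->plug->G

Answer: BAFFCDFEG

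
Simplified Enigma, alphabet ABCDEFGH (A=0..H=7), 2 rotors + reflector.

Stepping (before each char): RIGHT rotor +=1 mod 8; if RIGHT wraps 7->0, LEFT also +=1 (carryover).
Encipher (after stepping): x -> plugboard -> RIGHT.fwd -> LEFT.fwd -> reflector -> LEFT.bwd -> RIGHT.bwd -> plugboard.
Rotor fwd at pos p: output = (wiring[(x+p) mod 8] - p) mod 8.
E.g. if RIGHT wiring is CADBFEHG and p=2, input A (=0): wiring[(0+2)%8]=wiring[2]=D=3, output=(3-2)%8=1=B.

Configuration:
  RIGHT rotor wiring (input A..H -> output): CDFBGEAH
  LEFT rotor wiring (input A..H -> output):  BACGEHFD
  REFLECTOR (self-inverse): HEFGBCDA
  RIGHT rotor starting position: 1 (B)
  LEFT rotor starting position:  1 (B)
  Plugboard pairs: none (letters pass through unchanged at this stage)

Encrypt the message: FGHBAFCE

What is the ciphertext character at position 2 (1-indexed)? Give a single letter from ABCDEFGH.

Char 1 ('F'): step: R->2, L=1; F->plug->F->R->F->L->E->refl->B->L'->B->R'->H->plug->H
Char 2 ('G'): step: R->3, L=1; G->plug->G->R->A->L->H->refl->A->L'->H->R'->F->plug->F

F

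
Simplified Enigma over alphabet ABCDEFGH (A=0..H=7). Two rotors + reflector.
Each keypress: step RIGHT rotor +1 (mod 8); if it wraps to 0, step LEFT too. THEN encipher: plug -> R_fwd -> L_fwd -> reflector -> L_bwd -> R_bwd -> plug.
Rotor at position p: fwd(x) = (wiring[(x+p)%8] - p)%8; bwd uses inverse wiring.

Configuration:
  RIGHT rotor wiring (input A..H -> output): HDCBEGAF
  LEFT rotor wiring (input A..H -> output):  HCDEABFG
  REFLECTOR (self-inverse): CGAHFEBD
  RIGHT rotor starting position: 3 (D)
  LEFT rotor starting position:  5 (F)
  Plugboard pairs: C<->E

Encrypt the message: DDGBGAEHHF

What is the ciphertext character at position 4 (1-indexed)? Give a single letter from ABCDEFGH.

Char 1 ('D'): step: R->4, L=5; D->plug->D->R->B->L->A->refl->C->L'->D->R'->E->plug->C
Char 2 ('D'): step: R->5, L=5; D->plug->D->R->C->L->B->refl->G->L'->F->R'->F->plug->F
Char 3 ('G'): step: R->6, L=5; G->plug->G->R->G->L->H->refl->D->L'->H->R'->B->plug->B
Char 4 ('B'): step: R->7, L=5; B->plug->B->R->A->L->E->refl->F->L'->E->R'->C->plug->E

E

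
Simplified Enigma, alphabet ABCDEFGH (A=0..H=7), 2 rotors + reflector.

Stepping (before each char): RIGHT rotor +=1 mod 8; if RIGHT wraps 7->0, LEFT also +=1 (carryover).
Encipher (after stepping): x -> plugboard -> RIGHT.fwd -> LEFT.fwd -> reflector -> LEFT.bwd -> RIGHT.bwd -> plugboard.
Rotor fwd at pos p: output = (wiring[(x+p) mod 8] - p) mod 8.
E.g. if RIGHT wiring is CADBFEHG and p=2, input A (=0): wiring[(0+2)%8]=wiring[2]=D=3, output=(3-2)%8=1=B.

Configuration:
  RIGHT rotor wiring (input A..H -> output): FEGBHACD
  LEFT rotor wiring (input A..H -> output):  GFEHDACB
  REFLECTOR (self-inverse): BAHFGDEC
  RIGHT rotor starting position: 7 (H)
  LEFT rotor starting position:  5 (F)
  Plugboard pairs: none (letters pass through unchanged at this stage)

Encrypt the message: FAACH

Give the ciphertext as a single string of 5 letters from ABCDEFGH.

Char 1 ('F'): step: R->0, L->6 (L advanced); F->plug->F->R->A->L->E->refl->G->L'->E->R'->B->plug->B
Char 2 ('A'): step: R->1, L=6; A->plug->A->R->D->L->H->refl->C->L'->H->R'->E->plug->E
Char 3 ('A'): step: R->2, L=6; A->plug->A->R->E->L->G->refl->E->L'->A->R'->E->plug->E
Char 4 ('C'): step: R->3, L=6; C->plug->C->R->F->L->B->refl->A->L'->C->R'->F->plug->F
Char 5 ('H'): step: R->4, L=6; H->plug->H->R->F->L->B->refl->A->L'->C->R'->G->plug->G

Answer: BEEFG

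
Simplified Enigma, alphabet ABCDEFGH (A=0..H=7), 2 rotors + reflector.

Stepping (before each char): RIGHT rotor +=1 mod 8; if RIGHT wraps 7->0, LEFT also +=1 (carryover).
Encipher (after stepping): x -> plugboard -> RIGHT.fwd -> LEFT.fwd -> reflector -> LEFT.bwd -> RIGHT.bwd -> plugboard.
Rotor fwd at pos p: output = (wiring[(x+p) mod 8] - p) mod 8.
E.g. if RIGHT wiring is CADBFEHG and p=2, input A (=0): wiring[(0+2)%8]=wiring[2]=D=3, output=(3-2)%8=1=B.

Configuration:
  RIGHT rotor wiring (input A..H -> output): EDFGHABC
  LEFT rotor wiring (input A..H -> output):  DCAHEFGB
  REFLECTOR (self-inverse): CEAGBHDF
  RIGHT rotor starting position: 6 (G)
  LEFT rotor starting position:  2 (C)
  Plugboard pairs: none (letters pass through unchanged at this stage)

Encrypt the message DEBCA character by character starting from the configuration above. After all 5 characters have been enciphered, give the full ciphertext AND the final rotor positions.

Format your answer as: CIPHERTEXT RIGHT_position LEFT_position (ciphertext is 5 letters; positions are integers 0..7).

Char 1 ('D'): step: R->7, L=2; D->plug->D->R->G->L->B->refl->E->L'->E->R'->C->plug->C
Char 2 ('E'): step: R->0, L->3 (L advanced); E->plug->E->R->H->L->F->refl->H->L'->G->R'->D->plug->D
Char 3 ('B'): step: R->1, L=3; B->plug->B->R->E->L->G->refl->D->L'->D->R'->H->plug->H
Char 4 ('C'): step: R->2, L=3; C->plug->C->R->F->L->A->refl->C->L'->C->R'->G->plug->G
Char 5 ('A'): step: R->3, L=3; A->plug->A->R->D->L->D->refl->G->L'->E->R'->B->plug->B
Final: ciphertext=CDHGB, RIGHT=3, LEFT=3

Answer: CDHGB 3 3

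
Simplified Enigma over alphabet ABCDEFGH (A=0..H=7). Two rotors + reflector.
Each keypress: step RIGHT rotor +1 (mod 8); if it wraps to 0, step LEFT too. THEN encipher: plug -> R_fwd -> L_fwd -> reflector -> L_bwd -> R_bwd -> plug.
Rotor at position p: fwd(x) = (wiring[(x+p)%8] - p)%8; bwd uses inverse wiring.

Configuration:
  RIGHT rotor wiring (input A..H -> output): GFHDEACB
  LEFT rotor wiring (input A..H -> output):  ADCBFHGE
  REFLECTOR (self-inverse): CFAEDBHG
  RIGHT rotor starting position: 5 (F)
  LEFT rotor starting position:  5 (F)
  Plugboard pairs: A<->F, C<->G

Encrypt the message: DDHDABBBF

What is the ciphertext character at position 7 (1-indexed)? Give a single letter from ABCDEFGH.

Char 1 ('D'): step: R->6, L=5; D->plug->D->R->H->L->A->refl->C->L'->A->R'->C->plug->G
Char 2 ('D'): step: R->7, L=5; D->plug->D->R->A->L->C->refl->A->L'->H->R'->B->plug->B
Char 3 ('H'): step: R->0, L->6 (L advanced); H->plug->H->R->B->L->G->refl->H->L'->G->R'->A->plug->F
Char 4 ('D'): step: R->1, L=6; D->plug->D->R->D->L->F->refl->B->L'->H->R'->E->plug->E
Char 5 ('A'): step: R->2, L=6; A->plug->F->R->H->L->B->refl->F->L'->D->R'->H->plug->H
Char 6 ('B'): step: R->3, L=6; B->plug->B->R->B->L->G->refl->H->L'->G->R'->E->plug->E
Char 7 ('B'): step: R->4, L=6; B->plug->B->R->E->L->E->refl->D->L'->F->R'->D->plug->D

D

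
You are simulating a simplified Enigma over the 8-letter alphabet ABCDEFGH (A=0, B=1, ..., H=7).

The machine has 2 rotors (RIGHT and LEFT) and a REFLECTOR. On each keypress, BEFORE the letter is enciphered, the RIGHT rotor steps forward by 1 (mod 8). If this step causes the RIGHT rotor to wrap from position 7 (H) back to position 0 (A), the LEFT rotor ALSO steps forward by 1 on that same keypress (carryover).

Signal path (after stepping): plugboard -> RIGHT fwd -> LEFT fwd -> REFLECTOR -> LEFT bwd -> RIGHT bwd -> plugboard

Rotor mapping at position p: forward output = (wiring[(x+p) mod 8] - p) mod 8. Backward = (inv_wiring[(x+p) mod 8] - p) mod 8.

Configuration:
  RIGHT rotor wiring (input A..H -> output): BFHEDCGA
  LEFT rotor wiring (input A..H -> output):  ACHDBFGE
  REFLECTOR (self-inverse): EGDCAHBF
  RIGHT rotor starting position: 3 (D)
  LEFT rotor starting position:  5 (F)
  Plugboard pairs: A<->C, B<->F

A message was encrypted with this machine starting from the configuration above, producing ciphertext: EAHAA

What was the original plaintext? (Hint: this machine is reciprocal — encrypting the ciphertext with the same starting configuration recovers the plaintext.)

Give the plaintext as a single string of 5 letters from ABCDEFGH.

Char 1 ('E'): step: R->4, L=5; E->plug->E->R->F->L->C->refl->D->L'->D->R'->G->plug->G
Char 2 ('A'): step: R->5, L=5; A->plug->C->R->D->L->D->refl->C->L'->F->R'->A->plug->C
Char 3 ('H'): step: R->6, L=5; H->plug->H->R->E->L->F->refl->H->L'->C->R'->B->plug->F
Char 4 ('A'): step: R->7, L=5; A->plug->C->R->G->L->G->refl->B->L'->B->R'->A->plug->C
Char 5 ('A'): step: R->0, L->6 (L advanced); A->plug->C->R->H->L->H->refl->F->L'->F->R'->B->plug->F

Answer: GCFCF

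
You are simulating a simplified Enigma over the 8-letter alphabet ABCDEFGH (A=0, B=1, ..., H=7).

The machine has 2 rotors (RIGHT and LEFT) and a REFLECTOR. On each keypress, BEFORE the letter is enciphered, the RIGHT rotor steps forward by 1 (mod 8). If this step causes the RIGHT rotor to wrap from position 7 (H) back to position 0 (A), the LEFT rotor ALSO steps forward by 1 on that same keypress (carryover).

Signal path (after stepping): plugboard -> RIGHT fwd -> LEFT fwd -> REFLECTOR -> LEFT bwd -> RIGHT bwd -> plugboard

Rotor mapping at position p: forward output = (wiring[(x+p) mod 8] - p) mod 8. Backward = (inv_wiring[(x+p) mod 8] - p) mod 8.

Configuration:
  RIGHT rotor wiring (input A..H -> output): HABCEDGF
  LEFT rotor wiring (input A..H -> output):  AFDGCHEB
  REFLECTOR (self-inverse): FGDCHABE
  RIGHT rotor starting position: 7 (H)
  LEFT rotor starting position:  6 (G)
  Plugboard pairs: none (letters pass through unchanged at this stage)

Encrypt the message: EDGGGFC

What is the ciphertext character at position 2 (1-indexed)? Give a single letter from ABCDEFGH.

Char 1 ('E'): step: R->0, L->7 (L advanced); E->plug->E->R->E->L->H->refl->E->L'->D->R'->F->plug->F
Char 2 ('D'): step: R->1, L=7; D->plug->D->R->D->L->E->refl->H->L'->E->R'->G->plug->G

G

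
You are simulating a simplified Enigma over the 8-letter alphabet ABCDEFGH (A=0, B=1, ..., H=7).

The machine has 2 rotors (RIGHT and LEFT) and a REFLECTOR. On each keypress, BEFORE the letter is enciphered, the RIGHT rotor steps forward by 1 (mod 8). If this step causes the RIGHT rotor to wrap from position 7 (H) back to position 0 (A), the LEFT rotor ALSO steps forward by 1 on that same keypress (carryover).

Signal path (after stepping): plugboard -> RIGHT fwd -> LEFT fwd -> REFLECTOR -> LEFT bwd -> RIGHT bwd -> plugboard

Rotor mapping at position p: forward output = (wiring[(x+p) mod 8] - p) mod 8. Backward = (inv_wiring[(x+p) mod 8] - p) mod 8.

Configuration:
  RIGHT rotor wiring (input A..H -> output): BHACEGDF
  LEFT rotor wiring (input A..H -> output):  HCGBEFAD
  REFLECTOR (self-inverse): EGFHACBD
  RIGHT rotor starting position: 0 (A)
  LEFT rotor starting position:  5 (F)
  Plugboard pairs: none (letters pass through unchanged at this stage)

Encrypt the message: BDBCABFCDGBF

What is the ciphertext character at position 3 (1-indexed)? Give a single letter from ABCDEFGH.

Char 1 ('B'): step: R->1, L=5; B->plug->B->R->H->L->H->refl->D->L'->B->R'->C->plug->C
Char 2 ('D'): step: R->2, L=5; D->plug->D->R->E->L->F->refl->C->L'->D->R'->F->plug->F
Char 3 ('B'): step: R->3, L=5; B->plug->B->R->B->L->D->refl->H->L'->H->R'->A->plug->A

A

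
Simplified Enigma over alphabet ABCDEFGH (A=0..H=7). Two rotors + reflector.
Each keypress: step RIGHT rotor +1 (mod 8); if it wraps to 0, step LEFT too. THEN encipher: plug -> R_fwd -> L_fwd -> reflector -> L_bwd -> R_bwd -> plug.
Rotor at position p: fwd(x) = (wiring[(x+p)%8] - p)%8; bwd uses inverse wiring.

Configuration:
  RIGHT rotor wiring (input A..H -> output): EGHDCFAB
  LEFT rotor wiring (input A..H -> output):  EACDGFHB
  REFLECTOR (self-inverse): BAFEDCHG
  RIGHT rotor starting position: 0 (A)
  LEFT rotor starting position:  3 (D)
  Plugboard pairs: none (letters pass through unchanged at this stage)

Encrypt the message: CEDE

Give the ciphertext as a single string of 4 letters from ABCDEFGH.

Char 1 ('C'): step: R->1, L=3; C->plug->C->R->C->L->C->refl->F->L'->G->R'->B->plug->B
Char 2 ('E'): step: R->2, L=3; E->plug->E->R->G->L->F->refl->C->L'->C->R'->G->plug->G
Char 3 ('D'): step: R->3, L=3; D->plug->D->R->F->L->B->refl->A->L'->A->R'->A->plug->A
Char 4 ('E'): step: R->4, L=3; E->plug->E->R->A->L->A->refl->B->L'->F->R'->D->plug->D

Answer: BGAD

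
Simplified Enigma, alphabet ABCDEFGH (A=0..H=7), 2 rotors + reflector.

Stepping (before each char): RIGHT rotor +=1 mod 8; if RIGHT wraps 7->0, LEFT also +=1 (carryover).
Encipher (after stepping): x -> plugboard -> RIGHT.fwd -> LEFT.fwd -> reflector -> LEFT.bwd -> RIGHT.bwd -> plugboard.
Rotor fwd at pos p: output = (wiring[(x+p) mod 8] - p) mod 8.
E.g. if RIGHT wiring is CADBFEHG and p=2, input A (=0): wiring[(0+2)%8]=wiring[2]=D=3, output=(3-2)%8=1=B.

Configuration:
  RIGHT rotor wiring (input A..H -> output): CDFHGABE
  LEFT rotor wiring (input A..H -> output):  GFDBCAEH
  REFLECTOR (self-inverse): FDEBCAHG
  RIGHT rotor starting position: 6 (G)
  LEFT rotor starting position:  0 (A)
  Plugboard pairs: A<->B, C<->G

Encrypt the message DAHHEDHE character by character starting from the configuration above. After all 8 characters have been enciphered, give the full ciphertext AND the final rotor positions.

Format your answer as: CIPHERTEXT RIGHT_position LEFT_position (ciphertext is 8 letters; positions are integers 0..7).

Char 1 ('D'): step: R->7, L=0; D->plug->D->R->G->L->E->refl->C->L'->E->R'->C->plug->G
Char 2 ('A'): step: R->0, L->1 (L advanced); A->plug->B->R->D->L->B->refl->D->L'->F->R'->C->plug->G
Char 3 ('H'): step: R->1, L=1; H->plug->H->R->B->L->C->refl->E->L'->A->R'->F->plug->F
Char 4 ('H'): step: R->2, L=1; H->plug->H->R->B->L->C->refl->E->L'->A->R'->G->plug->C
Char 5 ('E'): step: R->3, L=1; E->plug->E->R->B->L->C->refl->E->L'->A->R'->G->plug->C
Char 6 ('D'): step: R->4, L=1; D->plug->D->R->A->L->E->refl->C->L'->B->R'->G->plug->C
Char 7 ('H'): step: R->5, L=1; H->plug->H->R->B->L->C->refl->E->L'->A->R'->F->plug->F
Char 8 ('E'): step: R->6, L=1; E->plug->E->R->H->L->F->refl->A->L'->C->R'->H->plug->H
Final: ciphertext=GGFCCCFH, RIGHT=6, LEFT=1

Answer: GGFCCCFH 6 1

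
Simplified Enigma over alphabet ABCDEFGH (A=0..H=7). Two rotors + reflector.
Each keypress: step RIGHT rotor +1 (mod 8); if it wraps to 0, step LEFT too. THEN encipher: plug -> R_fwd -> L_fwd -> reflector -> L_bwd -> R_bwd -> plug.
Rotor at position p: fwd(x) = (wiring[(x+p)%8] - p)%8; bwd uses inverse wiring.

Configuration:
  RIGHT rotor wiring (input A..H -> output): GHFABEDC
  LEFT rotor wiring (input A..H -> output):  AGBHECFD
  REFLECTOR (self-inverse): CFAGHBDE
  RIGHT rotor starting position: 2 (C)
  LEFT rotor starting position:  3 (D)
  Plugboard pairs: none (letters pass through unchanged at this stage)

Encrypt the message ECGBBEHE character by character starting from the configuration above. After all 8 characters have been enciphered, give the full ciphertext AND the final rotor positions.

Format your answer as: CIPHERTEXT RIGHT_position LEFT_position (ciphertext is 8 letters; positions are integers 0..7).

Answer: BDHGDBDC 2 4

Derivation:
Char 1 ('E'): step: R->3, L=3; E->plug->E->R->H->L->G->refl->D->L'->G->R'->B->plug->B
Char 2 ('C'): step: R->4, L=3; C->plug->C->R->H->L->G->refl->D->L'->G->R'->D->plug->D
Char 3 ('G'): step: R->5, L=3; G->plug->G->R->D->L->C->refl->A->L'->E->R'->H->plug->H
Char 4 ('B'): step: R->6, L=3; B->plug->B->R->E->L->A->refl->C->L'->D->R'->G->plug->G
Char 5 ('B'): step: R->7, L=3; B->plug->B->R->H->L->G->refl->D->L'->G->R'->D->plug->D
Char 6 ('E'): step: R->0, L->4 (L advanced); E->plug->E->R->B->L->G->refl->D->L'->H->R'->B->plug->B
Char 7 ('H'): step: R->1, L=4; H->plug->H->R->F->L->C->refl->A->L'->A->R'->D->plug->D
Char 8 ('E'): step: R->2, L=4; E->plug->E->R->B->L->G->refl->D->L'->H->R'->C->plug->C
Final: ciphertext=BDHGDBDC, RIGHT=2, LEFT=4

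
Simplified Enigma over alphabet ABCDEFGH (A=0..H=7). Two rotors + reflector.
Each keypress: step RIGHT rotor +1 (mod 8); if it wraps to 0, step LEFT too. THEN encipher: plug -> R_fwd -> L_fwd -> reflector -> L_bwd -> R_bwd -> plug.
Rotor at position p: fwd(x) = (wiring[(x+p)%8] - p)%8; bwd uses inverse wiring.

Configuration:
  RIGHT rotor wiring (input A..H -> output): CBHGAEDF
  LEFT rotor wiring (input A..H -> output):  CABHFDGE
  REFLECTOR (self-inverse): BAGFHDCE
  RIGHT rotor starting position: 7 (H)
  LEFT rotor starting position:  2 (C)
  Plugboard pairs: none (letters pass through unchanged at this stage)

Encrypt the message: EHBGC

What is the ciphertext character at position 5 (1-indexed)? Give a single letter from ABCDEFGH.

Char 1 ('E'): step: R->0, L->3 (L advanced); E->plug->E->R->A->L->E->refl->H->L'->F->R'->H->plug->H
Char 2 ('H'): step: R->1, L=3; H->plug->H->R->B->L->C->refl->G->L'->H->R'->D->plug->D
Char 3 ('B'): step: R->2, L=3; B->plug->B->R->E->L->B->refl->A->L'->C->R'->D->plug->D
Char 4 ('G'): step: R->3, L=3; G->plug->G->R->G->L->F->refl->D->L'->D->R'->A->plug->A
Char 5 ('C'): step: R->4, L=3; C->plug->C->R->H->L->G->refl->C->L'->B->R'->D->plug->D

D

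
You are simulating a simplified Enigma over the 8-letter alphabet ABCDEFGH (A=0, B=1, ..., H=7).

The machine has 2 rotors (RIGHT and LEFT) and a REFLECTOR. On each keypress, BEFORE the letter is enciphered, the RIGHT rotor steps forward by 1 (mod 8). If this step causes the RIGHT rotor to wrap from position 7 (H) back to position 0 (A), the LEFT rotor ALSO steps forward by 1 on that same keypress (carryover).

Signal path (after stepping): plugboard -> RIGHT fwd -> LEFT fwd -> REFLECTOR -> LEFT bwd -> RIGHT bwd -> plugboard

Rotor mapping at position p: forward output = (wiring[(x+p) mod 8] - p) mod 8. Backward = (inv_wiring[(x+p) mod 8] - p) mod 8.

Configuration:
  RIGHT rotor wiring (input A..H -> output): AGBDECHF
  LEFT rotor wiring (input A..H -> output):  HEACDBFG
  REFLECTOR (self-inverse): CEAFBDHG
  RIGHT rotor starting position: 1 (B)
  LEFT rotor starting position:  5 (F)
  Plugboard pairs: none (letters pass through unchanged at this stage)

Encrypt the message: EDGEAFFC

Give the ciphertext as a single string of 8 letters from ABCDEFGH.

Answer: GCBDEAHA

Derivation:
Char 1 ('E'): step: R->2, L=5; E->plug->E->R->F->L->D->refl->F->L'->G->R'->G->plug->G
Char 2 ('D'): step: R->3, L=5; D->plug->D->R->E->L->H->refl->G->L'->H->R'->C->plug->C
Char 3 ('G'): step: R->4, L=5; G->plug->G->R->F->L->D->refl->F->L'->G->R'->B->plug->B
Char 4 ('E'): step: R->5, L=5; E->plug->E->R->B->L->A->refl->C->L'->D->R'->D->plug->D
Char 5 ('A'): step: R->6, L=5; A->plug->A->R->B->L->A->refl->C->L'->D->R'->E->plug->E
Char 6 ('F'): step: R->7, L=5; F->plug->F->R->F->L->D->refl->F->L'->G->R'->A->plug->A
Char 7 ('F'): step: R->0, L->6 (L advanced); F->plug->F->R->C->L->B->refl->E->L'->F->R'->H->plug->H
Char 8 ('C'): step: R->1, L=6; C->plug->C->R->C->L->B->refl->E->L'->F->R'->A->plug->A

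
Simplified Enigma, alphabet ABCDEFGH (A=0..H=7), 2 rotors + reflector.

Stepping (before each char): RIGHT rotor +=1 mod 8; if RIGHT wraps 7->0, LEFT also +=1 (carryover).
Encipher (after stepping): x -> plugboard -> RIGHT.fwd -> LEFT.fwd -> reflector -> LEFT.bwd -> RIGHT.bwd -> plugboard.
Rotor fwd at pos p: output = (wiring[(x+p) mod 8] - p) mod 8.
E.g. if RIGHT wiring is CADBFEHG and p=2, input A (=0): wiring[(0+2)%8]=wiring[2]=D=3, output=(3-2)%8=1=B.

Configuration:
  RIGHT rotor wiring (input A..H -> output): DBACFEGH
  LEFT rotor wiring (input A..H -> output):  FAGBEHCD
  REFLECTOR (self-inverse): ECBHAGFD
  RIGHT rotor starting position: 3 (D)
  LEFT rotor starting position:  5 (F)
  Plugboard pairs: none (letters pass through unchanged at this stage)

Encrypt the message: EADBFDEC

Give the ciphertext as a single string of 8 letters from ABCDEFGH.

Char 1 ('E'): step: R->4, L=5; E->plug->E->R->H->L->H->refl->D->L'->E->R'->G->plug->G
Char 2 ('A'): step: R->5, L=5; A->plug->A->R->H->L->H->refl->D->L'->E->R'->E->plug->E
Char 3 ('D'): step: R->6, L=5; D->plug->D->R->D->L->A->refl->E->L'->G->R'->H->plug->H
Char 4 ('B'): step: R->7, L=5; B->plug->B->R->E->L->D->refl->H->L'->H->R'->H->plug->H
Char 5 ('F'): step: R->0, L->6 (L advanced); F->plug->F->R->E->L->A->refl->E->L'->A->R'->C->plug->C
Char 6 ('D'): step: R->1, L=6; D->plug->D->R->E->L->A->refl->E->L'->A->R'->A->plug->A
Char 7 ('E'): step: R->2, L=6; E->plug->E->R->E->L->A->refl->E->L'->A->R'->B->plug->B
Char 8 ('C'): step: R->3, L=6; C->plug->C->R->B->L->F->refl->G->L'->G->R'->G->plug->G

Answer: GEHHCABG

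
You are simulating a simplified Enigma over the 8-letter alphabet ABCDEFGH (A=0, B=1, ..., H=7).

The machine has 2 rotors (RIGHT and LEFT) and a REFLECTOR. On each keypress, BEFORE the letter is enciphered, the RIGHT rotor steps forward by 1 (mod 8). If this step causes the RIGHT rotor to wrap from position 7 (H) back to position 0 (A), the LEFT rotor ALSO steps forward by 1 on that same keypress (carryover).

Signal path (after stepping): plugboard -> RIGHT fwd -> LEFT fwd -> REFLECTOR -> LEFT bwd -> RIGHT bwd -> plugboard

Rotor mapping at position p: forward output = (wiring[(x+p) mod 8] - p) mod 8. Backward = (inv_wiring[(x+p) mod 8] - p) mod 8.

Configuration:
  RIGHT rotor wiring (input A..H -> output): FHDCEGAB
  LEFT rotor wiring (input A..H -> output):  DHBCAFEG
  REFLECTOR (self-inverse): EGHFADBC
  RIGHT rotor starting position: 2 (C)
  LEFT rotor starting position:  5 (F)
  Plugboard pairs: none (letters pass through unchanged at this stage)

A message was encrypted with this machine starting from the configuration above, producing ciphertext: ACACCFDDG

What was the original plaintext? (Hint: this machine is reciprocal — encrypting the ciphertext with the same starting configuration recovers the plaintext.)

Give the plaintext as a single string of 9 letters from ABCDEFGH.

Answer: EECGFBGCF

Derivation:
Char 1 ('A'): step: R->3, L=5; A->plug->A->R->H->L->D->refl->F->L'->G->R'->E->plug->E
Char 2 ('C'): step: R->4, L=5; C->plug->C->R->E->L->C->refl->H->L'->B->R'->E->plug->E
Char 3 ('A'): step: R->5, L=5; A->plug->A->R->B->L->H->refl->C->L'->E->R'->C->plug->C
Char 4 ('C'): step: R->6, L=5; C->plug->C->R->H->L->D->refl->F->L'->G->R'->G->plug->G
Char 5 ('C'): step: R->7, L=5; C->plug->C->R->A->L->A->refl->E->L'->F->R'->F->plug->F
Char 6 ('F'): step: R->0, L->6 (L advanced); F->plug->F->R->G->L->C->refl->H->L'->H->R'->B->plug->B
Char 7 ('D'): step: R->1, L=6; D->plug->D->R->D->L->B->refl->G->L'->A->R'->G->plug->G
Char 8 ('D'): step: R->2, L=6; D->plug->D->R->E->L->D->refl->F->L'->C->R'->C->plug->C
Char 9 ('G'): step: R->3, L=6; G->plug->G->R->E->L->D->refl->F->L'->C->R'->F->plug->F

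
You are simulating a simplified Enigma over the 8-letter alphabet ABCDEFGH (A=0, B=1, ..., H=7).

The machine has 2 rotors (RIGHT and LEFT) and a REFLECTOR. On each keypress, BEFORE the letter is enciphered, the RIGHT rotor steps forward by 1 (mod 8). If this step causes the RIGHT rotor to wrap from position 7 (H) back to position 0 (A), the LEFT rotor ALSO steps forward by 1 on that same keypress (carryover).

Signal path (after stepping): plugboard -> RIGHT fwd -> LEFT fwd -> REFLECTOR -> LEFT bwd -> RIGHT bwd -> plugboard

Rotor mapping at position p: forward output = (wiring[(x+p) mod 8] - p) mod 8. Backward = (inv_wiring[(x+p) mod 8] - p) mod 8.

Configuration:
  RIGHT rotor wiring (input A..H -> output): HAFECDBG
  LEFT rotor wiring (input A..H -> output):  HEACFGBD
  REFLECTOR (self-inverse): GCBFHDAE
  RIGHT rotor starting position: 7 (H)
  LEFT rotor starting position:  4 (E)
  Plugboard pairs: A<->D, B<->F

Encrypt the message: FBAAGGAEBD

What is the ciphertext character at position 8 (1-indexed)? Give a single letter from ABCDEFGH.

Char 1 ('F'): step: R->0, L->5 (L advanced); F->plug->B->R->A->L->B->refl->C->L'->D->R'->F->plug->B
Char 2 ('B'): step: R->1, L=5; B->plug->F->R->A->L->B->refl->C->L'->D->R'->C->plug->C
Char 3 ('A'): step: R->2, L=5; A->plug->D->R->B->L->E->refl->H->L'->E->R'->F->plug->B
Char 4 ('A'): step: R->3, L=5; A->plug->D->R->G->L->F->refl->D->L'->F->R'->G->plug->G
Char 5 ('G'): step: R->4, L=5; G->plug->G->R->B->L->E->refl->H->L'->E->R'->F->plug->B
Char 6 ('G'): step: R->5, L=5; G->plug->G->R->H->L->A->refl->G->L'->C->R'->D->plug->A
Char 7 ('A'): step: R->6, L=5; A->plug->D->R->C->L->G->refl->A->L'->H->R'->E->plug->E
Char 8 ('E'): step: R->7, L=5; E->plug->E->R->F->L->D->refl->F->L'->G->R'->D->plug->A

A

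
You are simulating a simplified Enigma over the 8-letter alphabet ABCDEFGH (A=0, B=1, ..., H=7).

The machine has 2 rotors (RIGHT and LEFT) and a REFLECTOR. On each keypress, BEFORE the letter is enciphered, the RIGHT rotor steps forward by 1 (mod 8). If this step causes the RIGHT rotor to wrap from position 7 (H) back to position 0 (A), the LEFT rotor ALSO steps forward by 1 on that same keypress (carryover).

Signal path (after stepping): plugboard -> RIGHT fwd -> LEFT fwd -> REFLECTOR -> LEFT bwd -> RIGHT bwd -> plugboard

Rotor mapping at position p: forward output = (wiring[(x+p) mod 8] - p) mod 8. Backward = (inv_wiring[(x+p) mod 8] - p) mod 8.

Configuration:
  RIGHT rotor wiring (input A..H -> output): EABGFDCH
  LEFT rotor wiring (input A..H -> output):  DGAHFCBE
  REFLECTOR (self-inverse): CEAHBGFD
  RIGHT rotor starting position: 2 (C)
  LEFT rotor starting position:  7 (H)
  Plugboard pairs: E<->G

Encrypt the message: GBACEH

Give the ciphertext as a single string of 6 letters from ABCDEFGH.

Char 1 ('G'): step: R->3, L=7; G->plug->E->R->E->L->A->refl->C->L'->H->R'->D->plug->D
Char 2 ('B'): step: R->4, L=7; B->plug->B->R->H->L->C->refl->A->L'->E->R'->F->plug->F
Char 3 ('A'): step: R->5, L=7; A->plug->A->R->G->L->D->refl->H->L'->C->R'->C->plug->C
Char 4 ('C'): step: R->6, L=7; C->plug->C->R->G->L->D->refl->H->L'->C->R'->D->plug->D
Char 5 ('E'): step: R->7, L=7; E->plug->G->R->E->L->A->refl->C->L'->H->R'->E->plug->G
Char 6 ('H'): step: R->0, L->0 (L advanced); H->plug->H->R->H->L->E->refl->B->L'->G->R'->D->plug->D

Answer: DFCDGD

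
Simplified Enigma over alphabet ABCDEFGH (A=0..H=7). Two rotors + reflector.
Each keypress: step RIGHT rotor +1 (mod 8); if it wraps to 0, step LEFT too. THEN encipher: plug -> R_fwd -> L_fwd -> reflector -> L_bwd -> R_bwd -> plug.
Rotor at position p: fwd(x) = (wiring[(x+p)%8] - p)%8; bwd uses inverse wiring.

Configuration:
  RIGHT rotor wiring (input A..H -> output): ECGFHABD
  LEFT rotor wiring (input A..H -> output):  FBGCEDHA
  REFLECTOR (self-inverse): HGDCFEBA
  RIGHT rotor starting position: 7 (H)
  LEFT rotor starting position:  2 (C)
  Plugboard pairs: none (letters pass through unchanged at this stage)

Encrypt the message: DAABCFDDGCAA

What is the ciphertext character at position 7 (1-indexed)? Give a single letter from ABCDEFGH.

Char 1 ('D'): step: R->0, L->3 (L advanced); D->plug->D->R->F->L->C->refl->D->L'->H->R'->E->plug->E
Char 2 ('A'): step: R->1, L=3; A->plug->A->R->B->L->B->refl->G->L'->G->R'->D->plug->D
Char 3 ('A'): step: R->2, L=3; A->plug->A->R->E->L->F->refl->E->L'->D->R'->B->plug->B
Char 4 ('B'): step: R->3, L=3; B->plug->B->R->E->L->F->refl->E->L'->D->R'->H->plug->H
Char 5 ('C'): step: R->4, L=3; C->plug->C->R->F->L->C->refl->D->L'->H->R'->D->plug->D
Char 6 ('F'): step: R->5, L=3; F->plug->F->R->B->L->B->refl->G->L'->G->R'->C->plug->C
Char 7 ('D'): step: R->6, L=3; D->plug->D->R->E->L->F->refl->E->L'->D->R'->A->plug->A

A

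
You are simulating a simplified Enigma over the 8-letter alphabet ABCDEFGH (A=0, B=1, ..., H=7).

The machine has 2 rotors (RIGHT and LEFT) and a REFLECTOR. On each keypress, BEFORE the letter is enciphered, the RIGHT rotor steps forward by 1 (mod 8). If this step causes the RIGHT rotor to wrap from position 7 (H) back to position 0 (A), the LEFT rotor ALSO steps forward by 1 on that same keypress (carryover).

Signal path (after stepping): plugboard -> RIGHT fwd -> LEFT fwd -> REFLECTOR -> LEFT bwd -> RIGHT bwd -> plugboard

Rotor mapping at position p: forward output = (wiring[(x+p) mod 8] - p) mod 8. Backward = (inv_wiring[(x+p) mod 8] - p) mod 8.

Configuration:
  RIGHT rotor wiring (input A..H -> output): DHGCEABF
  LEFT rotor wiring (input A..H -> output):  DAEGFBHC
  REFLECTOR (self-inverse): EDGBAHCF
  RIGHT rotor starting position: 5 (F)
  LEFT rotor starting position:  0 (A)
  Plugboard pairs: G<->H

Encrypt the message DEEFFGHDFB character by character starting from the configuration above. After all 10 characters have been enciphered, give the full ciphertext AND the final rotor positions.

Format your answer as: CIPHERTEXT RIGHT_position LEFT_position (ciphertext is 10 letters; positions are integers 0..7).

Answer: GDAGAHAFAE 7 1

Derivation:
Char 1 ('D'): step: R->6, L=0; D->plug->D->R->B->L->A->refl->E->L'->C->R'->H->plug->G
Char 2 ('E'): step: R->7, L=0; E->plug->E->R->D->L->G->refl->C->L'->H->R'->D->plug->D
Char 3 ('E'): step: R->0, L->1 (L advanced); E->plug->E->R->E->L->A->refl->E->L'->D->R'->A->plug->A
Char 4 ('F'): step: R->1, L=1; F->plug->F->R->A->L->H->refl->F->L'->C->R'->H->plug->G
Char 5 ('F'): step: R->2, L=1; F->plug->F->R->D->L->E->refl->A->L'->E->R'->A->plug->A
Char 6 ('G'): step: R->3, L=1; G->plug->H->R->D->L->E->refl->A->L'->E->R'->G->plug->H
Char 7 ('H'): step: R->4, L=1; H->plug->G->R->C->L->F->refl->H->L'->A->R'->A->plug->A
Char 8 ('D'): step: R->5, L=1; D->plug->D->R->G->L->B->refl->D->L'->B->R'->F->plug->F
Char 9 ('F'): step: R->6, L=1; F->plug->F->R->E->L->A->refl->E->L'->D->R'->A->plug->A
Char 10 ('B'): step: R->7, L=1; B->plug->B->R->E->L->A->refl->E->L'->D->R'->E->plug->E
Final: ciphertext=GDAGAHAFAE, RIGHT=7, LEFT=1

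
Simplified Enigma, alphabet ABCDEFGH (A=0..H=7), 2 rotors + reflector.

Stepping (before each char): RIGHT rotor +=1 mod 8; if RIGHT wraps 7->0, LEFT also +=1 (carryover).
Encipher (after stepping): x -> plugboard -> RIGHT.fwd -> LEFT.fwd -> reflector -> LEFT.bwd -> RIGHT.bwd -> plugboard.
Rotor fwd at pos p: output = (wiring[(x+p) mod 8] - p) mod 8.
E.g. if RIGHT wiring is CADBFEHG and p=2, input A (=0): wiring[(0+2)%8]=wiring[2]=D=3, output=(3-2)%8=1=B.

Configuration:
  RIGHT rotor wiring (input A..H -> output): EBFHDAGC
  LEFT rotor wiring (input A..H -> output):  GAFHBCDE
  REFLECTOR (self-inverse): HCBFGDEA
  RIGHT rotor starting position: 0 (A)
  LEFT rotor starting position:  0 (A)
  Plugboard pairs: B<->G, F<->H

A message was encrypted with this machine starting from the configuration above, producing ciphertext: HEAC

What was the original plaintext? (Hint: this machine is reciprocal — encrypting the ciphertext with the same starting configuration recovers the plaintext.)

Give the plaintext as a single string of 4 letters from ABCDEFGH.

Char 1 ('H'): step: R->1, L=0; H->plug->F->R->F->L->C->refl->B->L'->E->R'->B->plug->G
Char 2 ('E'): step: R->2, L=0; E->plug->E->R->E->L->B->refl->C->L'->F->R'->B->plug->G
Char 3 ('A'): step: R->3, L=0; A->plug->A->R->E->L->B->refl->C->L'->F->R'->C->plug->C
Char 4 ('C'): step: R->4, L=0; C->plug->C->R->C->L->F->refl->D->L'->G->R'->D->plug->D

Answer: GGCD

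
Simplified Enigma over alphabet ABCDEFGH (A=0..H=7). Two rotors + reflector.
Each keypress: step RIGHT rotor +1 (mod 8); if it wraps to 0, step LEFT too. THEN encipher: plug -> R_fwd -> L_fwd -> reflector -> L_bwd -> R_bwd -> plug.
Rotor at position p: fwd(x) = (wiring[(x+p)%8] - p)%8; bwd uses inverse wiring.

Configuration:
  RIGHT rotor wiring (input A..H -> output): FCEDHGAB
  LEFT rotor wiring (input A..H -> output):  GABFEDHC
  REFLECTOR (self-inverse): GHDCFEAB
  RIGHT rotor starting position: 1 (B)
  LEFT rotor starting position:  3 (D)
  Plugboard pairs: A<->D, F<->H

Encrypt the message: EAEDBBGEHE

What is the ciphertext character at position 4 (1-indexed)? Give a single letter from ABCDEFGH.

Char 1 ('E'): step: R->2, L=3; E->plug->E->R->G->L->F->refl->E->L'->D->R'->G->plug->G
Char 2 ('A'): step: R->3, L=3; A->plug->D->R->F->L->D->refl->C->L'->A->R'->A->plug->D
Char 3 ('E'): step: R->4, L=3; E->plug->E->R->B->L->B->refl->H->L'->E->R'->C->plug->C
Char 4 ('D'): step: R->5, L=3; D->plug->A->R->B->L->B->refl->H->L'->E->R'->C->plug->C

C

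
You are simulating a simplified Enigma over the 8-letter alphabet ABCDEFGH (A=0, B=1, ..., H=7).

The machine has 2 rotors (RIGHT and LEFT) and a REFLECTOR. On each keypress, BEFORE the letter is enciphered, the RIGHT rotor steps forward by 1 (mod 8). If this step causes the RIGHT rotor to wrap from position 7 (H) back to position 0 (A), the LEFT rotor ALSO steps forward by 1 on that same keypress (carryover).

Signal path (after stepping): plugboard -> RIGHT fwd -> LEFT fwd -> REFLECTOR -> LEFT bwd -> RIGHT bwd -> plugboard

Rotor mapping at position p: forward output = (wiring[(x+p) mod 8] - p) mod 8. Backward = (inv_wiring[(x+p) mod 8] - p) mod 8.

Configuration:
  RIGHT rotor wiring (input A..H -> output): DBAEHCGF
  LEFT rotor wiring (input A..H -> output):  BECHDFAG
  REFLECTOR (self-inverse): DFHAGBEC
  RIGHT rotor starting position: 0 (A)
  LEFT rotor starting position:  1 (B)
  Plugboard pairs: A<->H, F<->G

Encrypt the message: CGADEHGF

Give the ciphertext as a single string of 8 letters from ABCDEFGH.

Answer: GCDBABAE

Derivation:
Char 1 ('C'): step: R->1, L=1; C->plug->C->R->D->L->C->refl->H->L'->F->R'->F->plug->G
Char 2 ('G'): step: R->2, L=1; G->plug->F->R->D->L->C->refl->H->L'->F->R'->C->plug->C
Char 3 ('A'): step: R->3, L=1; A->plug->H->R->F->L->H->refl->C->L'->D->R'->D->plug->D
Char 4 ('D'): step: R->4, L=1; D->plug->D->R->B->L->B->refl->F->L'->G->R'->B->plug->B
Char 5 ('E'): step: R->5, L=1; E->plug->E->R->E->L->E->refl->G->L'->C->R'->H->plug->A
Char 6 ('H'): step: R->6, L=1; H->plug->A->R->A->L->D->refl->A->L'->H->R'->B->plug->B
Char 7 ('G'): step: R->7, L=1; G->plug->F->R->A->L->D->refl->A->L'->H->R'->H->plug->A
Char 8 ('F'): step: R->0, L->2 (L advanced); F->plug->G->R->G->L->H->refl->C->L'->H->R'->E->plug->E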